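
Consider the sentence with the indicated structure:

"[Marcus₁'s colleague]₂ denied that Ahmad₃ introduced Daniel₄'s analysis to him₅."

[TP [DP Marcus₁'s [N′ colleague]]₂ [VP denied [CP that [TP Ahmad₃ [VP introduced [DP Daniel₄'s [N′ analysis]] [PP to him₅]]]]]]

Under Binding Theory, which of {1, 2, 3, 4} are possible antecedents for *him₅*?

*him* is a pronoun, so Principle B applies: it must be free in its binding domain.
Binding domain of *him₅*: the embedded TP, whose subject is Ahmad₃.
*Marcus₁* and the pronoun do not c-command one another → neither Principle B nor Principle C is at stake; coindexation permitted.
*[Marcus₁'s colleague]₂* c-commands the pronoun but from outside its binding domain, and is not c-commanded by it → coindexation permitted.
*Ahmad₃* c-commands the pronoun within its binding domain → coindexation would violate Principle B.
*Daniel₄* and the pronoun do not c-command one another → neither Principle B nor Principle C is at stake; coindexation permitted.

{1, 2, 4}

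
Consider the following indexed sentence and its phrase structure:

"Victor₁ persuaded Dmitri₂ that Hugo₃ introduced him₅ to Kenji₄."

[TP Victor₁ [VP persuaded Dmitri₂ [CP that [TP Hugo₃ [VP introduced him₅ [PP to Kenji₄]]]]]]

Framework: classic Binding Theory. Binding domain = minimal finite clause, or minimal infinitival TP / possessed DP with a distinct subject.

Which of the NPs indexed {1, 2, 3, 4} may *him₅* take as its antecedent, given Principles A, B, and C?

{1, 2}

*him* is a pronoun, so Principle B applies: it must be free in its binding domain.
Binding domain of *him₅*: the embedded TP, whose subject is Hugo₃.
*Victor₁* c-commands the pronoun but from outside its binding domain, and is not c-commanded by it → coindexation permitted.
*Dmitri₂* c-commands the pronoun but from outside its binding domain, and is not c-commanded by it → coindexation permitted.
*Hugo₃* c-commands the pronoun within its binding domain → coindexation would violate Principle B.
*Kenji₄*: the pronoun c-commands this R-expression → coindexation would violate Principle C on *Kenji₄*.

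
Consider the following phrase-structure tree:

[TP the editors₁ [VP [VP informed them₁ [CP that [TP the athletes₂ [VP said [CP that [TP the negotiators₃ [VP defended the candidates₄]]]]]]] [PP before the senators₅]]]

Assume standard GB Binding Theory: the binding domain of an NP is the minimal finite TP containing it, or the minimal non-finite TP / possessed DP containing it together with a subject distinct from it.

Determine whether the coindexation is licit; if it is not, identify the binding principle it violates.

Principle B

The two coindexed NPs are *the editors₁* and *them₁*.
*them₁* is a pronoun. Its binding domain is the matrix TP, whose subject is the editors₁.
*the editors₁* c-commands it within that domain and carries the same index.
The pronoun is locally bound → Principle B violation.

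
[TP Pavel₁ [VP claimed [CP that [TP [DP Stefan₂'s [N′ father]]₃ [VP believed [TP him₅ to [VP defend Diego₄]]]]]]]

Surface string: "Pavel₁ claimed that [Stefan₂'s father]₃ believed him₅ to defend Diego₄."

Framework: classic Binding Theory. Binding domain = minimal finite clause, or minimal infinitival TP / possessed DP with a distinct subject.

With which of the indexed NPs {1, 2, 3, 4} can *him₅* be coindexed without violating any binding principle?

{1, 2}

*him* is a pronoun, so Principle B applies: it must be free in its binding domain.
Binding domain of *him₅*: the embedded TP, whose subject is [Stefan₂'s father]₃.
*Pavel₁* c-commands the pronoun but from outside its binding domain, and is not c-commanded by it → coindexation permitted.
*Stefan₂* and the pronoun do not c-command one another → neither Principle B nor Principle C is at stake; coindexation permitted.
*[Stefan₂'s father]₃* c-commands the pronoun within its binding domain → coindexation would violate Principle B.
*Diego₄*: the pronoun c-commands this R-expression → coindexation would violate Principle C on *Diego₄*.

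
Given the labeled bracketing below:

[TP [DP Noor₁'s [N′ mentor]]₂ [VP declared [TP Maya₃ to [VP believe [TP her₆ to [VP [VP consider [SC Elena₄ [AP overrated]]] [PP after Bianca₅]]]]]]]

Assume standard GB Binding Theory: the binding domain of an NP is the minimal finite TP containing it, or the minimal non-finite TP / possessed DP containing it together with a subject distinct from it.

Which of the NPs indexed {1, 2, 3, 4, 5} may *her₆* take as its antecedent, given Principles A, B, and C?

*her* is a pronoun, so Principle B applies: it must be free in its binding domain.
Binding domain of *her₆*: the embedded TP, whose subject is Maya₃.
*Noor₁* and the pronoun do not c-command one another → neither Principle B nor Principle C is at stake; coindexation permitted.
*[Noor₁'s mentor]₂* c-commands the pronoun but from outside its binding domain, and is not c-commanded by it → coindexation permitted.
*Maya₃* c-commands the pronoun within its binding domain → coindexation would violate Principle B.
*Elena₄*: the pronoun c-commands this R-expression → coindexation would violate Principle C on *Elena₄*.
*Bianca₅*: the pronoun c-commands this R-expression → coindexation would violate Principle C on *Bianca₅*.

{1, 2}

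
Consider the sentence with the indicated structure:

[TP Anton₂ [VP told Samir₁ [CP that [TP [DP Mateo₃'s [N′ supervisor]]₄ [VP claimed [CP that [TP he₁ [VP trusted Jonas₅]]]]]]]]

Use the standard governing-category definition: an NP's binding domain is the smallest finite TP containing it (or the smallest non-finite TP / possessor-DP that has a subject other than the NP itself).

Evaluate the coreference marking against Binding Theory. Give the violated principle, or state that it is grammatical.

The two coindexed NPs are *Samir₁* and *he₁*.
*he₁* is a pronoun; nothing c-commands it within its binding domain (the embedded TP.), so Principle B holds trivially.
*Samir₁* is an R-expression; *he₁* does not c-command it, and no other NP shares its index, so Principle C is satisfied.
All principles are respected.

grammatical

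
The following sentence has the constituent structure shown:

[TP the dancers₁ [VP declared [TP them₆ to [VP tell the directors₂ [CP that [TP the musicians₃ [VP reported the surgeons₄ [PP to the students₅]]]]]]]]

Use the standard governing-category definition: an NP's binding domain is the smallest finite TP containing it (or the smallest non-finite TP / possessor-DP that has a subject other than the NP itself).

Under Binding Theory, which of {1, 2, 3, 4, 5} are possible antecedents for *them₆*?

*them* is a pronoun, so Principle B applies: it must be free in its binding domain.
Binding domain of *them₆*: the matrix TP, whose subject is the dancers₁.
*the dancers₁* c-commands the pronoun within its binding domain → coindexation would violate Principle B.
*the directors₂*: the pronoun c-commands this R-expression → coindexation would violate Principle C on *the directors₂*.
*the musicians₃*: the pronoun c-commands this R-expression → coindexation would violate Principle C on *the musicians₃*.
*the surgeons₄*: the pronoun c-commands this R-expression → coindexation would violate Principle C on *the surgeons₄*.
*the students₅*: the pronoun c-commands this R-expression → coindexation would violate Principle C on *the students₅*.

none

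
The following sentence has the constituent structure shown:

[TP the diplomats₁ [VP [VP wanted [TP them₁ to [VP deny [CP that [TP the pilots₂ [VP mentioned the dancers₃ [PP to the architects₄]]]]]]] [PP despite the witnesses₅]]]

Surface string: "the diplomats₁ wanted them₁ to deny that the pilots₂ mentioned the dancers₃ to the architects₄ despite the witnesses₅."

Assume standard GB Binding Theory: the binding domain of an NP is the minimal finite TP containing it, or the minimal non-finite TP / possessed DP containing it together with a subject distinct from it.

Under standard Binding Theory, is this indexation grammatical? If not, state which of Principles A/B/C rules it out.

The two coindexed NPs are *the diplomats₁* and *them₁*.
*them₁* is a pronoun. Its binding domain is the matrix TP, whose subject is the diplomats₁.
*the diplomats₁* c-commands it within that domain and carries the same index.
The pronoun is locally bound → Principle B violation.

Principle B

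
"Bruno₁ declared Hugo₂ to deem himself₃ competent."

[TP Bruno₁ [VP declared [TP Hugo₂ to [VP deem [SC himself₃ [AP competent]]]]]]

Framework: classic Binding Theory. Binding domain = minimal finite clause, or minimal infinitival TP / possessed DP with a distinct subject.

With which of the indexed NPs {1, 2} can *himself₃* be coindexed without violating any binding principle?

{2}

*himself* is an anaphor, so Principle A applies: it must be bound in its binding domain.
Binding domain of *himself₃*: the embedded TP, whose subject is Hugo₂.
*Bruno₁* c-commands the anaphor but is outside its binding domain → cannot satisfy Principle A.
*Hugo₂* c-commands the anaphor within its binding domain → licit binder.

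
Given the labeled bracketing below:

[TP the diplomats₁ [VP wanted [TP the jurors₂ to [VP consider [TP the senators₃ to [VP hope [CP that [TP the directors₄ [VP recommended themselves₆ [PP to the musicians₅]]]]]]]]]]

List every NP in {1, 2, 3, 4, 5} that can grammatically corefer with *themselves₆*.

{4}

*themselves* is an anaphor, so Principle A applies: it must be bound in its binding domain.
Binding domain of *themselves₆*: the embedded TP, whose subject is the directors₄.
*the diplomats₁* c-commands the anaphor but is outside its binding domain → cannot satisfy Principle A.
*the jurors₂* c-commands the anaphor but is outside its binding domain → cannot satisfy Principle A.
*the senators₃* c-commands the anaphor but is outside its binding domain → cannot satisfy Principle A.
*the directors₄* c-commands the anaphor within its binding domain → licit binder.
*the musicians₅* does not c-command the anaphor → cannot bind it.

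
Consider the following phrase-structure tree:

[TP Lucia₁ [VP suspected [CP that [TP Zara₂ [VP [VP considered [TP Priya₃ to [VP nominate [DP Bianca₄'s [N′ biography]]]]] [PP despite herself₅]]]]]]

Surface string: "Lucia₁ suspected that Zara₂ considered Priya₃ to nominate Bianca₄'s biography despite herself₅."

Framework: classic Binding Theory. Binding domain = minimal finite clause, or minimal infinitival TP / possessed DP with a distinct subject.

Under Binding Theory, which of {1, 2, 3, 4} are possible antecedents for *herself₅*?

{2}

*herself* is an anaphor, so Principle A applies: it must be bound in its binding domain.
Binding domain of *herself₅*: the embedded TP, whose subject is Zara₂.
*Lucia₁* c-commands the anaphor but is outside its binding domain → cannot satisfy Principle A.
*Zara₂* c-commands the anaphor within its binding domain → licit binder.
*Priya₃* does not c-command the anaphor → cannot bind it.
*Bianca₄* does not c-command the anaphor → cannot bind it.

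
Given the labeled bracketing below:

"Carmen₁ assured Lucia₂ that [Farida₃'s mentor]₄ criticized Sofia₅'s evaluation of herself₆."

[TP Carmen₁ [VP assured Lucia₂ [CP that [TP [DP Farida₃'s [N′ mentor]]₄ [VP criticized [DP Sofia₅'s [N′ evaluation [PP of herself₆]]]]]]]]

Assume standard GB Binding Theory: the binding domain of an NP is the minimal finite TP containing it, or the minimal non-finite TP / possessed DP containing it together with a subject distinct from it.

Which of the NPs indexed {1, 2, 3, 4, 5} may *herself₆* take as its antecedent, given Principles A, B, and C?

{5}

*herself* is an anaphor, so Principle A applies: it must be bound in its binding domain.
Binding domain of *herself₆*: the possessed DP, whose subject is Sofia₅.
*Carmen₁* c-commands the anaphor but is outside its binding domain → cannot satisfy Principle A.
*Lucia₂* c-commands the anaphor but is outside its binding domain → cannot satisfy Principle A.
*Farida₃* does not c-command the anaphor → cannot bind it.
*[Farida₃'s mentor]₄* c-commands the anaphor but is outside its binding domain → cannot satisfy Principle A.
*Sofia₅* c-commands the anaphor within its binding domain → licit binder.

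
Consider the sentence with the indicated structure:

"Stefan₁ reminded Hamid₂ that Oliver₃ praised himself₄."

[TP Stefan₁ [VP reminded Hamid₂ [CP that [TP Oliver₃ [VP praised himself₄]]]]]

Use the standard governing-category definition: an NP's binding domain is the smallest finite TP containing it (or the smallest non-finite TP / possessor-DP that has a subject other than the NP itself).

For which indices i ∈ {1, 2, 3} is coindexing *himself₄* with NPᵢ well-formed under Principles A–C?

*himself* is an anaphor, so Principle A applies: it must be bound in its binding domain.
Binding domain of *himself₄*: the embedded TP, whose subject is Oliver₃.
*Stefan₁* c-commands the anaphor but is outside its binding domain → cannot satisfy Principle A.
*Hamid₂* c-commands the anaphor but is outside its binding domain → cannot satisfy Principle A.
*Oliver₃* c-commands the anaphor within its binding domain → licit binder.

{3}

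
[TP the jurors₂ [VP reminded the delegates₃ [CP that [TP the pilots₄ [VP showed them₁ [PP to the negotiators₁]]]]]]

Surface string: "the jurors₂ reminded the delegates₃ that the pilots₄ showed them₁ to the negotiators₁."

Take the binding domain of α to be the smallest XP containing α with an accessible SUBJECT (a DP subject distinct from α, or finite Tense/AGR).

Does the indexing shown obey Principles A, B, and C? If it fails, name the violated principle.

The two coindexed NPs are *them₁* and *the negotiators₁*.
*the negotiators₁* is an R-expression. Principle C requires it to be free everywhere.
*them₁* c-commands it and carries the same index.
The R-expression is bound → Principle C violation.

Principle C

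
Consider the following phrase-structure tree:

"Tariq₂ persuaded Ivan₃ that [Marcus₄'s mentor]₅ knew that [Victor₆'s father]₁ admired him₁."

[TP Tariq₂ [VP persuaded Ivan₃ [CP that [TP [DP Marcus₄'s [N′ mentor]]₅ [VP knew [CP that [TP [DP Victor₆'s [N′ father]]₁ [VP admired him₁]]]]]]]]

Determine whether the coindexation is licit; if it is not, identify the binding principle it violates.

Principle B

The two coindexed NPs are *[Victor₆'s father]₁* and *him₁*.
*him₁* is a pronoun. Its binding domain is the embedded TP, whose subject is [Victor₆'s father]₁.
*[Victor₆'s father]₁* c-commands it within that domain and carries the same index.
The pronoun is locally bound → Principle B violation.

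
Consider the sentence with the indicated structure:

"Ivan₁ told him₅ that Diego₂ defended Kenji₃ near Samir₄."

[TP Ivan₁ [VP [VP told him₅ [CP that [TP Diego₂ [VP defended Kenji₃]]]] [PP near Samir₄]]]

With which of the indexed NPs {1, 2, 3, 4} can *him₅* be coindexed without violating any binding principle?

*him* is a pronoun, so Principle B applies: it must be free in its binding domain.
Binding domain of *him₅*: the matrix TP, whose subject is Ivan₁.
*Ivan₁* c-commands the pronoun within its binding domain → coindexation would violate Principle B.
*Diego₂*: the pronoun c-commands this R-expression → coindexation would violate Principle C on *Diego₂*.
*Kenji₃*: the pronoun c-commands this R-expression → coindexation would violate Principle C on *Kenji₃*.
*Samir₄* and the pronoun do not c-command one another → neither Principle B nor Principle C is at stake; coindexation permitted.

{4}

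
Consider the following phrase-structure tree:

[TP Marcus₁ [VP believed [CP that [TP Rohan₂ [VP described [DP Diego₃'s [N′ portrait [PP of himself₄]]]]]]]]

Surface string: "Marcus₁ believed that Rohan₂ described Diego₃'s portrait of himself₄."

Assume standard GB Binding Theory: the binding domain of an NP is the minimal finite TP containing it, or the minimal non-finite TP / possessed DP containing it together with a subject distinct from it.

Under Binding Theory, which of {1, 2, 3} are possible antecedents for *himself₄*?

{3}

*himself* is an anaphor, so Principle A applies: it must be bound in its binding domain.
Binding domain of *himself₄*: the possessed DP, whose subject is Diego₃.
*Marcus₁* c-commands the anaphor but is outside its binding domain → cannot satisfy Principle A.
*Rohan₂* c-commands the anaphor but is outside its binding domain → cannot satisfy Principle A.
*Diego₃* c-commands the anaphor within its binding domain → licit binder.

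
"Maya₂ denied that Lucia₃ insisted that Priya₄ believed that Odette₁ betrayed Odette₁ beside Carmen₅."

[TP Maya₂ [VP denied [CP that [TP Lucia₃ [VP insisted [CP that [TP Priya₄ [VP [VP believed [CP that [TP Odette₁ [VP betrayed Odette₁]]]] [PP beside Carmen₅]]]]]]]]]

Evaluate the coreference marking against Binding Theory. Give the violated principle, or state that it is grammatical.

The two coindexed NPs are *Odette₁* (the higher occurrence) and *Odette₁* (the lower occurrence).
*Odette₁* (the lower occurrence) is an R-expression. Principle C requires it to be free everywhere.
*Odette₁* (the higher occurrence) c-commands it and carries the same index.
The R-expression is bound → Principle C violation.

Principle C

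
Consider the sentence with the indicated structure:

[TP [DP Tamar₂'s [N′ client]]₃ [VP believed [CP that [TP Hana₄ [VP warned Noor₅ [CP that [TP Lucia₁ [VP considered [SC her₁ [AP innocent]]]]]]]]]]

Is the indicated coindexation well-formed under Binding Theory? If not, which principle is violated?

Principle B

The two coindexed NPs are *Lucia₁* and *her₁*.
*her₁* is a pronoun. Its binding domain is the embedded TP, whose subject is Lucia₁.
*Lucia₁* c-commands it within that domain and carries the same index.
The pronoun is locally bound → Principle B violation.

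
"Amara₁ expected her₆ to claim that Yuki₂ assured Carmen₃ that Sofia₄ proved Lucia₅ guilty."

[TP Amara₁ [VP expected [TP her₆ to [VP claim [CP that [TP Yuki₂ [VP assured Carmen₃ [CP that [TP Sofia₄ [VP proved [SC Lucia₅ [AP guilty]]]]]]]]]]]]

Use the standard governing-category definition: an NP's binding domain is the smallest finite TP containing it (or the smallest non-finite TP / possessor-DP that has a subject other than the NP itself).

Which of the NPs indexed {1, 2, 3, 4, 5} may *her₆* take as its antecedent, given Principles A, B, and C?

*her* is a pronoun, so Principle B applies: it must be free in its binding domain.
Binding domain of *her₆*: the matrix TP, whose subject is Amara₁.
*Amara₁* c-commands the pronoun within its binding domain → coindexation would violate Principle B.
*Yuki₂*: the pronoun c-commands this R-expression → coindexation would violate Principle C on *Yuki₂*.
*Carmen₃*: the pronoun c-commands this R-expression → coindexation would violate Principle C on *Carmen₃*.
*Sofia₄*: the pronoun c-commands this R-expression → coindexation would violate Principle C on *Sofia₄*.
*Lucia₅*: the pronoun c-commands this R-expression → coindexation would violate Principle C on *Lucia₅*.

none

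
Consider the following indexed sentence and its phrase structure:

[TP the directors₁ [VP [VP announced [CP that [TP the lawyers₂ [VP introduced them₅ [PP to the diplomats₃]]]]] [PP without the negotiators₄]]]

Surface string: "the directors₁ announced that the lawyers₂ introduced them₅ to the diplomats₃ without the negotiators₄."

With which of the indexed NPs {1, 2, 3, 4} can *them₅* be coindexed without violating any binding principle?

{1, 4}

*them* is a pronoun, so Principle B applies: it must be free in its binding domain.
Binding domain of *them₅*: the embedded TP, whose subject is the lawyers₂.
*the directors₁* c-commands the pronoun but from outside its binding domain, and is not c-commanded by it → coindexation permitted.
*the lawyers₂* c-commands the pronoun within its binding domain → coindexation would violate Principle B.
*the diplomats₃*: the pronoun c-commands this R-expression → coindexation would violate Principle C on *the diplomats₃*.
*the negotiators₄* and the pronoun do not c-command one another → neither Principle B nor Principle C is at stake; coindexation permitted.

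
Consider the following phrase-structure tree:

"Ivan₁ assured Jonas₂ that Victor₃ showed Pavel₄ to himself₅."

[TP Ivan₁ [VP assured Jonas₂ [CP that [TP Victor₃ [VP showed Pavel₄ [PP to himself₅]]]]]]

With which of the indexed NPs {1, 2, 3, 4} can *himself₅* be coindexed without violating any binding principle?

*himself* is an anaphor, so Principle A applies: it must be bound in its binding domain.
Binding domain of *himself₅*: the embedded TP, whose subject is Victor₃.
*Ivan₁* c-commands the anaphor but is outside its binding domain → cannot satisfy Principle A.
*Jonas₂* c-commands the anaphor but is outside its binding domain → cannot satisfy Principle A.
*Victor₃* c-commands the anaphor within its binding domain → licit binder.
*Pavel₄* c-commands the anaphor within its binding domain → licit binder.

{3, 4}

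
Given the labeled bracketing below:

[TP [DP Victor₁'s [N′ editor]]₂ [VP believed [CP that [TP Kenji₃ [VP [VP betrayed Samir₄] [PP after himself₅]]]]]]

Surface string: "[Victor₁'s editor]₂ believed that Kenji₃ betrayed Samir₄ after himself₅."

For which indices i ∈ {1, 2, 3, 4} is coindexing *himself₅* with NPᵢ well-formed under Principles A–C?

*himself* is an anaphor, so Principle A applies: it must be bound in its binding domain.
Binding domain of *himself₅*: the embedded TP, whose subject is Kenji₃.
*Victor₁* does not c-command the anaphor → cannot bind it.
*[Victor₁'s editor]₂* c-commands the anaphor but is outside its binding domain → cannot satisfy Principle A.
*Kenji₃* c-commands the anaphor within its binding domain → licit binder.
*Samir₄* does not c-command the anaphor → cannot bind it.

{3}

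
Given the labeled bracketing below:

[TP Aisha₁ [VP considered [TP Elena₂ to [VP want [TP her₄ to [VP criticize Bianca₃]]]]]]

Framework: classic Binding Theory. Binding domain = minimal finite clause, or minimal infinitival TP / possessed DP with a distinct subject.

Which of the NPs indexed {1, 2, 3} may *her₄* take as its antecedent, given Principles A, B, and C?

*her* is a pronoun, so Principle B applies: it must be free in its binding domain.
Binding domain of *her₄*: the embedded TP, whose subject is Elena₂.
*Aisha₁* c-commands the pronoun but from outside its binding domain, and is not c-commanded by it → coindexation permitted.
*Elena₂* c-commands the pronoun within its binding domain → coindexation would violate Principle B.
*Bianca₃*: the pronoun c-commands this R-expression → coindexation would violate Principle C on *Bianca₃*.

{1}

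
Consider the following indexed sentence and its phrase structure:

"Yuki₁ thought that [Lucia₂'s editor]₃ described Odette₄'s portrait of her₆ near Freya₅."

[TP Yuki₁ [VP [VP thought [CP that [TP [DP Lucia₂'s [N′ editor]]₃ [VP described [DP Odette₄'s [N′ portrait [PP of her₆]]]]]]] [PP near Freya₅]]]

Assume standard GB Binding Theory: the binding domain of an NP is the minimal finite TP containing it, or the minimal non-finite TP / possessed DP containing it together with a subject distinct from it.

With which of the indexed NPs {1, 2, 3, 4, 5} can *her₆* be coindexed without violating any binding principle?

*her* is a pronoun, so Principle B applies: it must be free in its binding domain.
Binding domain of *her₆*: the possessed DP, whose subject is Odette₄.
*Yuki₁* c-commands the pronoun but from outside its binding domain, and is not c-commanded by it → coindexation permitted.
*Lucia₂* and the pronoun do not c-command one another → neither Principle B nor Principle C is at stake; coindexation permitted.
*[Lucia₂'s editor]₃* c-commands the pronoun but from outside its binding domain, and is not c-commanded by it → coindexation permitted.
*Odette₄* c-commands the pronoun within its binding domain → coindexation would violate Principle B.
*Freya₅* and the pronoun do not c-command one another → neither Principle B nor Principle C is at stake; coindexation permitted.

{1, 2, 3, 5}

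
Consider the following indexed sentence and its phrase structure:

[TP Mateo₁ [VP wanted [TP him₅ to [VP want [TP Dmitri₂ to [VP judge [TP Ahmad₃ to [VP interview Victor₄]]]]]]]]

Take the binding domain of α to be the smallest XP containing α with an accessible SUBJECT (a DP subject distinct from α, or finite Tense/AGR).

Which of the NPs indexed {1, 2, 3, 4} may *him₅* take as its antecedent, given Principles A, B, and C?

none

*him* is a pronoun, so Principle B applies: it must be free in its binding domain.
Binding domain of *him₅*: the matrix TP, whose subject is Mateo₁.
*Mateo₁* c-commands the pronoun within its binding domain → coindexation would violate Principle B.
*Dmitri₂*: the pronoun c-commands this R-expression → coindexation would violate Principle C on *Dmitri₂*.
*Ahmad₃*: the pronoun c-commands this R-expression → coindexation would violate Principle C on *Ahmad₃*.
*Victor₄*: the pronoun c-commands this R-expression → coindexation would violate Principle C on *Victor₄*.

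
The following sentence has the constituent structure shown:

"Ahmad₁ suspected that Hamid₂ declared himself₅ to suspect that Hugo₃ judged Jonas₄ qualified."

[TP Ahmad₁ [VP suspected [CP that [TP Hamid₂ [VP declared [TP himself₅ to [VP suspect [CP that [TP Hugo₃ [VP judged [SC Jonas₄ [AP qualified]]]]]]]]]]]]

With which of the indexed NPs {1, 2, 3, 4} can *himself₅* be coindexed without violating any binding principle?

{2}

*himself* is an anaphor, so Principle A applies: it must be bound in its binding domain.
Binding domain of *himself₅*: the embedded TP, whose subject is Hamid₂.
*Ahmad₁* c-commands the anaphor but is outside its binding domain → cannot satisfy Principle A.
*Hamid₂* c-commands the anaphor within its binding domain → licit binder.
*Hugo₃* does not c-command the anaphor → cannot bind it.
*Jonas₄* does not c-command the anaphor → cannot bind it.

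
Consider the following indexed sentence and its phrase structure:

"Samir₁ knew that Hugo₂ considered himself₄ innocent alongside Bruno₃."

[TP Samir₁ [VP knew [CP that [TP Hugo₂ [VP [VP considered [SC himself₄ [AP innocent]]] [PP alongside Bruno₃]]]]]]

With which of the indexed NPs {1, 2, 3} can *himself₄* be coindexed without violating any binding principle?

{2}

*himself* is an anaphor, so Principle A applies: it must be bound in its binding domain.
Binding domain of *himself₄*: the embedded TP, whose subject is Hugo₂.
*Samir₁* c-commands the anaphor but is outside its binding domain → cannot satisfy Principle A.
*Hugo₂* c-commands the anaphor within its binding domain → licit binder.
*Bruno₃* does not c-command the anaphor → cannot bind it.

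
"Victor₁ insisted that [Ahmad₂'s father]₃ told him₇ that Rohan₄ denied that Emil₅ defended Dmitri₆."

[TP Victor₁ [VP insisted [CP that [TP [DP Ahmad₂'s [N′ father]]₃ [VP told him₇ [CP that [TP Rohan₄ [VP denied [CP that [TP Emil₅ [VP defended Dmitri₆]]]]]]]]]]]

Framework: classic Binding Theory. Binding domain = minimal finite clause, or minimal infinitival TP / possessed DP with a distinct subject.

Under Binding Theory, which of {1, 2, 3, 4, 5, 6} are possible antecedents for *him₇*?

{1, 2}

*him* is a pronoun, so Principle B applies: it must be free in its binding domain.
Binding domain of *him₇*: the embedded TP, whose subject is [Ahmad₂'s father]₃.
*Victor₁* c-commands the pronoun but from outside its binding domain, and is not c-commanded by it → coindexation permitted.
*Ahmad₂* and the pronoun do not c-command one another → neither Principle B nor Principle C is at stake; coindexation permitted.
*[Ahmad₂'s father]₃* c-commands the pronoun within its binding domain → coindexation would violate Principle B.
*Rohan₄*: the pronoun c-commands this R-expression → coindexation would violate Principle C on *Rohan₄*.
*Emil₅*: the pronoun c-commands this R-expression → coindexation would violate Principle C on *Emil₅*.
*Dmitri₆*: the pronoun c-commands this R-expression → coindexation would violate Principle C on *Dmitri₆*.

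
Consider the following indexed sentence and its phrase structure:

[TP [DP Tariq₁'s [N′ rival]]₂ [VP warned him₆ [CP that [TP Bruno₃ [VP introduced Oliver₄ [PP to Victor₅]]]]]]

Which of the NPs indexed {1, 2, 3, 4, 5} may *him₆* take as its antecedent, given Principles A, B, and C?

*him* is a pronoun, so Principle B applies: it must be free in its binding domain.
Binding domain of *him₆*: the matrix TP, whose subject is [Tariq₁'s rival]₂.
*Tariq₁* and the pronoun do not c-command one another → neither Principle B nor Principle C is at stake; coindexation permitted.
*[Tariq₁'s rival]₂* c-commands the pronoun within its binding domain → coindexation would violate Principle B.
*Bruno₃*: the pronoun c-commands this R-expression → coindexation would violate Principle C on *Bruno₃*.
*Oliver₄*: the pronoun c-commands this R-expression → coindexation would violate Principle C on *Oliver₄*.
*Victor₅*: the pronoun c-commands this R-expression → coindexation would violate Principle C on *Victor₅*.

{1}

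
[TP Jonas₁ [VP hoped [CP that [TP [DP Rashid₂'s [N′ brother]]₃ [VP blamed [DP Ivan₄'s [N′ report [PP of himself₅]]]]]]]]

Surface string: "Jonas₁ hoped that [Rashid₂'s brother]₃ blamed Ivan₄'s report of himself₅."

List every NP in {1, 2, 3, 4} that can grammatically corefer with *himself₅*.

{4}

*himself* is an anaphor, so Principle A applies: it must be bound in its binding domain.
Binding domain of *himself₅*: the possessed DP, whose subject is Ivan₄.
*Jonas₁* c-commands the anaphor but is outside its binding domain → cannot satisfy Principle A.
*Rashid₂* does not c-command the anaphor → cannot bind it.
*[Rashid₂'s brother]₃* c-commands the anaphor but is outside its binding domain → cannot satisfy Principle A.
*Ivan₄* c-commands the anaphor within its binding domain → licit binder.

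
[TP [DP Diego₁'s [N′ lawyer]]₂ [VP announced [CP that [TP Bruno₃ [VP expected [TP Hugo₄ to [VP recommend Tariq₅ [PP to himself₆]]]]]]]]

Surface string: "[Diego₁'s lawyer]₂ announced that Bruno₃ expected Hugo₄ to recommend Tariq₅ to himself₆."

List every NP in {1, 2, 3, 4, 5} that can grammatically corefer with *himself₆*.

{4, 5}

*himself* is an anaphor, so Principle A applies: it must be bound in its binding domain.
Binding domain of *himself₆*: the embedded TP, whose subject is Hugo₄.
*Diego₁* does not c-command the anaphor → cannot bind it.
*[Diego₁'s lawyer]₂* c-commands the anaphor but is outside its binding domain → cannot satisfy Principle A.
*Bruno₃* c-commands the anaphor but is outside its binding domain → cannot satisfy Principle A.
*Hugo₄* c-commands the anaphor within its binding domain → licit binder.
*Tariq₅* c-commands the anaphor within its binding domain → licit binder.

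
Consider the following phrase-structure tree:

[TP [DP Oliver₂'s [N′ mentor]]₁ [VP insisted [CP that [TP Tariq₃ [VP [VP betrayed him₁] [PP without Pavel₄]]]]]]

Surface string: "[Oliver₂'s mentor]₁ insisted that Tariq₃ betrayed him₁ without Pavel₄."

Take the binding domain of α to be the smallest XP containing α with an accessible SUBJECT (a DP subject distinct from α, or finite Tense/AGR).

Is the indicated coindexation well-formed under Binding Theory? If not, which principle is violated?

The two coindexed NPs are *[Oliver₂'s mentor]₁* and *him₁*.
*him₁* is a pronoun; its binding domain is the embedded TP, whose subject is Tariq₃. Within that domain it is c-commanded only by *Tariq₃*, which carries a different index — the pronoun is free locally, so Principle B holds.
*[Oliver₂'s mentor]₁* is an R-expression; *him₁* does not c-command it, and no other NP shares its index, so Principle C is satisfied.
All principles are respected.

grammatical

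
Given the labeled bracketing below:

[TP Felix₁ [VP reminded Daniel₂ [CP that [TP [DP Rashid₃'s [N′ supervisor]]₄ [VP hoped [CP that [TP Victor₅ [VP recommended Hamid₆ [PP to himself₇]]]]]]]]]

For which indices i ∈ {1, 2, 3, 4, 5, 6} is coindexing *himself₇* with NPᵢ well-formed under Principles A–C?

{5, 6}

*himself* is an anaphor, so Principle A applies: it must be bound in its binding domain.
Binding domain of *himself₇*: the embedded TP, whose subject is Victor₅.
*Felix₁* c-commands the anaphor but is outside its binding domain → cannot satisfy Principle A.
*Daniel₂* c-commands the anaphor but is outside its binding domain → cannot satisfy Principle A.
*Rashid₃* does not c-command the anaphor → cannot bind it.
*[Rashid₃'s supervisor]₄* c-commands the anaphor but is outside its binding domain → cannot satisfy Principle A.
*Victor₅* c-commands the anaphor within its binding domain → licit binder.
*Hamid₆* c-commands the anaphor within its binding domain → licit binder.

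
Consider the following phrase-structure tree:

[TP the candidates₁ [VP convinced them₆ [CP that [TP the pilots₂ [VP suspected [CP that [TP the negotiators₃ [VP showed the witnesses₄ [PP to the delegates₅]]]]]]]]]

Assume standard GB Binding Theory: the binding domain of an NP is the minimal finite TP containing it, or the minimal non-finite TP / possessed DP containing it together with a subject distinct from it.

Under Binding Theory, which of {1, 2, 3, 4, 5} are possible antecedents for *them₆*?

none

*them* is a pronoun, so Principle B applies: it must be free in its binding domain.
Binding domain of *them₆*: the matrix TP, whose subject is the candidates₁.
*the candidates₁* c-commands the pronoun within its binding domain → coindexation would violate Principle B.
*the pilots₂*: the pronoun c-commands this R-expression → coindexation would violate Principle C on *the pilots₂*.
*the negotiators₃*: the pronoun c-commands this R-expression → coindexation would violate Principle C on *the negotiators₃*.
*the witnesses₄*: the pronoun c-commands this R-expression → coindexation would violate Principle C on *the witnesses₄*.
*the delegates₅*: the pronoun c-commands this R-expression → coindexation would violate Principle C on *the delegates₅*.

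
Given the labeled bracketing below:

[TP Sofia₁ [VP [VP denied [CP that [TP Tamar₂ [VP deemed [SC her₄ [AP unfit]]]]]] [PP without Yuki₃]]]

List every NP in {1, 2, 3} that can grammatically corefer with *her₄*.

{1, 3}

*her* is a pronoun, so Principle B applies: it must be free in its binding domain.
Binding domain of *her₄*: the embedded TP, whose subject is Tamar₂.
*Sofia₁* c-commands the pronoun but from outside its binding domain, and is not c-commanded by it → coindexation permitted.
*Tamar₂* c-commands the pronoun within its binding domain → coindexation would violate Principle B.
*Yuki₃* and the pronoun do not c-command one another → neither Principle B nor Principle C is at stake; coindexation permitted.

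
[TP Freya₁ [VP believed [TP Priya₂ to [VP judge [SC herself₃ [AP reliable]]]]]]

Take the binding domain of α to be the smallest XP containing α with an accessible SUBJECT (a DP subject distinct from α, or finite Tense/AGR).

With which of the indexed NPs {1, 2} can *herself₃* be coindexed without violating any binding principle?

*herself* is an anaphor, so Principle A applies: it must be bound in its binding domain.
Binding domain of *herself₃*: the embedded TP, whose subject is Priya₂.
*Freya₁* c-commands the anaphor but is outside its binding domain → cannot satisfy Principle A.
*Priya₂* c-commands the anaphor within its binding domain → licit binder.

{2}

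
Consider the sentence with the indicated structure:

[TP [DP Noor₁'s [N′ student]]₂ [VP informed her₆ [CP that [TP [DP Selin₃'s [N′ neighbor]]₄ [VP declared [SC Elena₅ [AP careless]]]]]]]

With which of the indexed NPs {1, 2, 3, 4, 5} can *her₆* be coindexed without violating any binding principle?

*her* is a pronoun, so Principle B applies: it must be free in its binding domain.
Binding domain of *her₆*: the matrix TP, whose subject is [Noor₁'s student]₂.
*Noor₁* and the pronoun do not c-command one another → neither Principle B nor Principle C is at stake; coindexation permitted.
*[Noor₁'s student]₂* c-commands the pronoun within its binding domain → coindexation would violate Principle B.
*Selin₃*: the pronoun c-commands this R-expression → coindexation would violate Principle C on *Selin₃*.
*[Selin₃'s neighbor]₄*: the pronoun c-commands this R-expression → coindexation would violate Principle C on *[Selin₃'s neighbor]₄*.
*Elena₅*: the pronoun c-commands this R-expression → coindexation would violate Principle C on *Elena₅*.

{1}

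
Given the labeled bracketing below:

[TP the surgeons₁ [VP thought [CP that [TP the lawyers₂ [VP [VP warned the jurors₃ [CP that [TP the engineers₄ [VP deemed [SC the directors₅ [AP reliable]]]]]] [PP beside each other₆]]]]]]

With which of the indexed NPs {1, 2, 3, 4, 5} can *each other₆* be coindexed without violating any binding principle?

*each other* is an anaphor, so Principle A applies: it must be bound in its binding domain.
Binding domain of *each other₆*: the embedded TP, whose subject is the lawyers₂.
*the surgeons₁* c-commands the anaphor but is outside its binding domain → cannot satisfy Principle A.
*the lawyers₂* c-commands the anaphor within its binding domain → licit binder.
*the jurors₃* does not c-command the anaphor → cannot bind it.
*the engineers₄* does not c-command the anaphor → cannot bind it.
*the directors₅* does not c-command the anaphor → cannot bind it.

{2}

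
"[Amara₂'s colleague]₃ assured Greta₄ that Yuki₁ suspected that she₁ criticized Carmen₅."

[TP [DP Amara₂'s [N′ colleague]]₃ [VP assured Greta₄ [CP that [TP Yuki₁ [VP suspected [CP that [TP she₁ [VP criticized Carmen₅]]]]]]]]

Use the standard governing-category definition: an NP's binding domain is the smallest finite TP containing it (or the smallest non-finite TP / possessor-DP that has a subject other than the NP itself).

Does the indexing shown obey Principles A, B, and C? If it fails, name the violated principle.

The two coindexed NPs are *Yuki₁* and *she₁*.
*she₁* is a pronoun; nothing c-commands it within its binding domain (the embedded TP.), so Principle B holds trivially.
*Yuki₁* is an R-expression; *she₁* does not c-command it, and no other NP shares its index, so Principle C is satisfied.
All principles are respected.

grammatical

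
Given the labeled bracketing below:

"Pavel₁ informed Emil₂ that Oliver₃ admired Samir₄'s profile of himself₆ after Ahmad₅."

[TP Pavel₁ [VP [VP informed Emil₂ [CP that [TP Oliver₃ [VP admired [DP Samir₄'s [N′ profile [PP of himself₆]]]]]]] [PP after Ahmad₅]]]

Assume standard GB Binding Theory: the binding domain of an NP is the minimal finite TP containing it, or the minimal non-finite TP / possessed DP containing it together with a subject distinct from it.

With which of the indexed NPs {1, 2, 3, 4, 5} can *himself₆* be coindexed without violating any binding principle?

*himself* is an anaphor, so Principle A applies: it must be bound in its binding domain.
Binding domain of *himself₆*: the possessed DP, whose subject is Samir₄.
*Pavel₁* c-commands the anaphor but is outside its binding domain → cannot satisfy Principle A.
*Emil₂* c-commands the anaphor but is outside its binding domain → cannot satisfy Principle A.
*Oliver₃* c-commands the anaphor but is outside its binding domain → cannot satisfy Principle A.
*Samir₄* c-commands the anaphor within its binding domain → licit binder.
*Ahmad₅* does not c-command the anaphor → cannot bind it.

{4}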